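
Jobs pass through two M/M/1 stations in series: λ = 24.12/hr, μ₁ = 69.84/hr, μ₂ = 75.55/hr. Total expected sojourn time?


Each node sees arrival rate λ = 24.12/hr (tandem ⇒ throughput preserved).
W₁ = 1/(μ₁−λ) = 1/(69.84−24.12) = 0.02187 hr
W₂ = 1/(μ₂−λ) = 1/(75.55−24.12) = 0.01944 hr
W_total = W₁ + W₂ = 0.02187 + 0.01944 = 0.04132 hr

Final: 0.04132 hr


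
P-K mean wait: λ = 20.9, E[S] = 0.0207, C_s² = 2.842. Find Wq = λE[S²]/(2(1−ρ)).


ρ = λ·E[S] = 20.9·0.0207 = 0.4326
E[S²] = E[S]²(1+C_s²) = 0.0207²·(1+2.842) = 0.001646
Wq = λ·E[S²]/(2(1−ρ)) = 20.9·0.001646/(2·0.5674) = 0.03032 hr

Final: 0.03032 hr


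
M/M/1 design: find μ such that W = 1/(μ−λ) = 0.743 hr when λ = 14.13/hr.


W = 1/(μ−λ) ⇒ μ − λ = 1/W = 1/0.743 = 1.3459
μ = λ + 1/W = 14.13 + 1.3459 = 15.4759 per hr

Final: 15.4759 /hr


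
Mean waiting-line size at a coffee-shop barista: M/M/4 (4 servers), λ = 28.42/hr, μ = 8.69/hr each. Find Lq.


a = λ/μ = 3.2704; ρ = a/4 = 0.8176
P₀ = 0.024049
Lq = P₀·a^c·ρ / (c!·(1−ρ)²) = 0.024049·114.39767·0.8176/(24·0.03327)
= 2.81728

Final: 2.81728


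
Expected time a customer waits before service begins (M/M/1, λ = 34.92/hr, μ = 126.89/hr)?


ρ = 34.92/126.89 = 0.2752
Wq = ρ/(μ−λ) = 0.2752/(126.89 − 34.92) = 0.2752/91.97 = 0.002992 hr

Final: 0.002992 hr


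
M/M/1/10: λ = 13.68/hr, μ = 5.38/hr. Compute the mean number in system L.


ρ = 13.68/5.38 = 2.5428
L = ρ[1 − (K+1)ρ^K + Kρ^(K+1)] / [(1−ρ)(1−ρ^(K+1))]
Numerator: 2.5428·(1 − 11·11298.953392 + 10·28730.424238) = 414511.005451
Denominator: (-1.5428)·(-28729.424238) = 44322.345943
L = 414511.005451/44322.345943 = 9.3522

Final: 9.3522


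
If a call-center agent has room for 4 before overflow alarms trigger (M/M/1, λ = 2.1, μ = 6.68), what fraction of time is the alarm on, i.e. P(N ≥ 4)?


ρ = 2.1/6.68 = 0.3144
P(N ≥ n) = ρ^n = 0.3144^4 = 0.009767

Final: 0.009767


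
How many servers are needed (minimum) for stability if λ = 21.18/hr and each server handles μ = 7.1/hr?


Stability requires cμ > λ ⇔ c > λ/μ.
λ/μ = 21.18/7.1 = 2.9831
Minimum integer c = ⌊2.9831⌋ + 1 = 3
Check: 3·7.1 = 21.30 > 21.18, while 2·7.1 = 14.20 ≤ 21.18

Final: 3 servers


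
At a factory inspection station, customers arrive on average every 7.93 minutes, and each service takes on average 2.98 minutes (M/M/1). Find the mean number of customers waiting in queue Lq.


λ = 60/7.93 = 7.5662 /hr
μ = 60/2.98 = 20.1342 /hr
ρ = λ/μ = 7.5662/20.1342 = 0.3758
Lq = ρ²/(1−ρ) = 0.1412/0.6242 = 0.2262

Final: 0.2262


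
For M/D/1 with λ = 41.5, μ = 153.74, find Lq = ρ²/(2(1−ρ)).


ρ = 41.5/153.74 = 0.2699
M/D/1: Lq = ρ²/(2(1−ρ)) = 0.07287/(2·0.7301) = 0.04990

Final: 0.04990


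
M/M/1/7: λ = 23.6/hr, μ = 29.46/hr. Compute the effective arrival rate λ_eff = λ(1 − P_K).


ρ = 0.8011; P_K = (1−ρ)ρ^7/(1−ρ^8) = 0.050715
λ_eff = λ(1 − P_K) = 23.6·(1 − 0.050715) = 23.6·0.949285 = 22.4031 /hr

Final: 22.4031 /hr


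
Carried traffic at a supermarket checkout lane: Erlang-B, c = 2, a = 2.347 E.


B(2,2.347) = 0.451420 (Erlang-B)
Carried load = a(1 − B) = 2.347·(1 − 0.451420) = 2.347·0.548580 = 1.2875 E

Final: 1.2875 Erlangs


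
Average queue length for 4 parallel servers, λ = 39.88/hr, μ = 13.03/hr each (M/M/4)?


a = λ/μ = 3.0606; ρ = a/4 = 0.7652
P₀ = 0.034374
Lq = P₀·a^c·ρ / (c!·(1−ρ)²) = 0.034374·87.74915·0.7652/(24·0.05515)
= 1.74366

Final: 1.74366


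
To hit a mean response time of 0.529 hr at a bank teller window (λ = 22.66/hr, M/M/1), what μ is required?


W = 1/(μ−λ) ⇒ μ − λ = 1/W = 1/0.529 = 1.8904
μ = λ + 1/W = 22.66 + 1.8904 = 24.5504 per hr

Final: 24.5504 /hr


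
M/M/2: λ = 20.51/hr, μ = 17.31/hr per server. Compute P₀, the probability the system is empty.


a = λ/μ = 20.51/17.31 = 1.1849; ρ = a/c = 0.5924
Σ_{k=0}^{1} a^k/k! (terms k=0..1) = 1.00000 + 1.18486 = 2.18486
Tail: a^2/(2!(1−ρ)) = 1.40390/(2·0.4076) = 1.72229
P₀ = 1/(2.18486 + 1.72229) = 1/3.90716 = 0.255941

Final: 0.255941


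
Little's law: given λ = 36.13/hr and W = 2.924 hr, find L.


L = λW = 36.13·2.924 = 105.6441

Final: 105.6441


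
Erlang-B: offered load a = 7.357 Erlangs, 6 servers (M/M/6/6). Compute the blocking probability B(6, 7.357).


B(c,a) = (a^c/c!) / Σ_{k=0}^{c} a^k/k!
a^6/6! = 220.227749
Σ terms (k=0..6): 1.00000 + 7.35700 + 27.06272 + 66.36682 + 122.06518 + 179.60670 + 220.22775 = 623.686171
B = 220.227749/623.686171 = 0.353107

Final: 0.353107


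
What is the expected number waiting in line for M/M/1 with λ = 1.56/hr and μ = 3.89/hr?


ρ = 1.56/3.89 = 0.4010
Lq = ρ²/(1−ρ) = 0.1608/0.5990 = 0.2685

Final: 0.2685


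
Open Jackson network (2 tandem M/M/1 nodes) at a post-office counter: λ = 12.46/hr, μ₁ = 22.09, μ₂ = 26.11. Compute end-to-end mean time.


Each node sees arrival rate λ = 12.46/hr (tandem ⇒ throughput preserved).
W₁ = 1/(μ₁−λ) = 1/(22.09−12.46) = 0.10384 hr
W₂ = 1/(μ₂−λ) = 1/(26.11−12.46) = 0.07326 hr
W_total = W₁ + W₂ = 0.10384 + 0.07326 = 0.17710 hr

Final: 0.17710 hr


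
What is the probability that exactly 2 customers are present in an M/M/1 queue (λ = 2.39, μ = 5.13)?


ρ = 2.39/5.13 = 0.4659
P_n = (1−ρ)·ρ^n = (1 − 0.4659)·0.4659^2 = 0.5341·0.217051 = 0.115930

Final: 0.115930


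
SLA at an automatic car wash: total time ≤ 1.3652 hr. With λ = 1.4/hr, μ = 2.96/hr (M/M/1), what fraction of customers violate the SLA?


W ~ Exponential(μ−λ) for M/M/1.
μ − λ = 2.96 − 1.4 = 1.5600
P(W > t) = e^{−(μ−λ)t} = e^{−2.1297} = 0.118872

Final: 0.118872


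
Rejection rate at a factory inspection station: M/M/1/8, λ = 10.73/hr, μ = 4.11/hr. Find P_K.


ρ = λ/μ = 10.73/4.11 = 2.6107
P_K = (1−ρ)ρ^K/(1−ρ^(K+1)) = (-1.6107·2158.058438)/(1 − 5634.055240)
= -3475.996803/-5633.055240 = 0.617071

Final: 0.617071


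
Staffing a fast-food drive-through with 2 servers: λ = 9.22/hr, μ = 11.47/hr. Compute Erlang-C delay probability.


a = λ/μ = 0.8038; ρ = a/2 = 0.4019
P₀ = 0.426617 (from M/M/c formula)
C(c,a) = [a^c/(c!(1−ρ))]·P₀ = [0.64615/(2·0.5981)]·0.426617
= 0.54019·0.426617 = 0.230453

Final: 0.230453


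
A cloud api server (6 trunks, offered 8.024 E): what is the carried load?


B(6,8.024) = 0.391057 (Erlang-B)
Carried load = a(1 − B) = 8.024·(1 − 0.391057) = 8.024·0.608943 = 4.8862 E

Final: 4.8862 Erlangs


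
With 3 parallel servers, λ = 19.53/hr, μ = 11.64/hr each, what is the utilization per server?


ρ = λ/(cμ) = 19.53/(3·11.64) = 19.53/34.92 = 0.5593

Final: 0.5593


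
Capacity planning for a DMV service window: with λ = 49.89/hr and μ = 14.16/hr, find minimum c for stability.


Stability requires cμ > λ ⇔ c > λ/μ.
λ/μ = 49.89/14.16 = 3.5233
Minimum integer c = ⌊3.5233⌋ + 1 = 4
Check: 4·14.16 = 56.64 > 49.89, while 3·14.16 = 42.48 ≤ 49.89

Final: 4 servers


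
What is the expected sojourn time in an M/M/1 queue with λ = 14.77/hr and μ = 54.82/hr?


W = 1/(μ−λ) = 1/(54.82 − 14.77) = 1/40.05 = 0.02497 hr

Final: 0.02497 hr


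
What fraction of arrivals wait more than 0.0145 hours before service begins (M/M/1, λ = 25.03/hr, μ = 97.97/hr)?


ρ = 25.03/97.97 = 0.2555
P(Wq > t) = ρ·e^{−(μ−λ)t} = 0.2555·e^{−1.0576}
= 0.2555·0.347278 = 0.088725

Final: 0.088725


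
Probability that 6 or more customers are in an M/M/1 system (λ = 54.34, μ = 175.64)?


ρ = 54.34/175.64 = 0.3094
P(N ≥ n) = ρ^n = 0.3094^6 = 0.0008770

Final: 0.0008770


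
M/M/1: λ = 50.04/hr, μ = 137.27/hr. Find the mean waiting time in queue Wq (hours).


ρ = 50.04/137.27 = 0.3645
Wq = ρ/(μ−λ) = 0.3645/(137.27 − 50.04) = 0.3645/87.23 = 0.004179 hr

Final: 0.004179 hr


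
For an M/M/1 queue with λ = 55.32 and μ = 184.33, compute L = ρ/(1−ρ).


ρ = λ/μ = 55.32/184.33 = 0.3001
L = ρ/(1−ρ) = 0.3001/(1 − 0.3001) = 0.3001/0.6999 = 0.4288

Final: 0.4288


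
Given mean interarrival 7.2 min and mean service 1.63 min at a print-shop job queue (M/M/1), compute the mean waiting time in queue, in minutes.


λ = 60/7.2 = 8.3333 /hr
μ = 60/1.63 = 36.8098 /hr
ρ = λ/μ = 8.3333/36.8098 = 0.2264
Wq = ρ/(μ−λ) = 0.2264/(36.8098−8.3333) = 0.007950 hr
In minutes: 0.007950·60 = 0.4770 min

Final: 0.4770 min


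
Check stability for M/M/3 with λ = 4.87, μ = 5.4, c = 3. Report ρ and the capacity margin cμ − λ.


Total capacity cμ = 3·5.4 = 16.20/hr
ρ = λ/(cμ) = 4.87/16.20 = 0.3006
Stable ⇔ ρ < 1: YES
Spare capacity = cμ − λ = 16.20 − 4.87 = 11.33/hr

Final: ρ = 0.3006; stable; margin = 11.33/hr


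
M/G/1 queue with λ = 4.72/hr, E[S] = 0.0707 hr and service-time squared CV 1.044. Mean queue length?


ρ = λ·E[S] = 4.72·0.0707 = 0.3337
Lq = ρ²(1+C_s²)/(2(1−ρ)) = 0.1114·(1+1.044)/(2·0.6663)
= 0.1114·2.0440/1.3326 = 0.17081

Final: 0.17081


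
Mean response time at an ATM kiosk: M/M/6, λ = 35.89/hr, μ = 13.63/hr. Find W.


a = 2.6332; ρ = 0.4389; P₀ = 0.071297
Lq = P₀·a^c·ρ/(c!(1−ρ)²) = 0.04600
Wq = Lq/λ = 0.04600/35.89 = 0.001282 hr
W = Wq + 1/μ = 0.001282 + 0.07337 = 0.07465 hr

Final: 0.07465 hr


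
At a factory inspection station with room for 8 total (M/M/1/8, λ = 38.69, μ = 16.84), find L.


ρ = 38.69/16.84 = 2.2975
L = ρ[1 − (K+1)ρ^K + Kρ^(K+1)] / [(1−ρ)(1−ρ^(K+1))]
Numerator: 2.2975·(1 − 9·776.342104 + 8·1783.650595) = 16733.024820
Denominator: (-1.2975)·(-1782.650595) = 2312.999733
L = 16733.024820/2312.999733 = 7.2343

Final: 7.2343


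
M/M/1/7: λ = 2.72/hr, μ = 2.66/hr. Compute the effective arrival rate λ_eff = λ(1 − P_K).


ρ = 1.0226; P_K = (1−ρ)ρ^7/(1−ρ^8) = 0.134973
λ_eff = λ(1 − P_K) = 2.72·(1 − 0.134973) = 2.72·0.865027 = 2.3529 /hr

Final: 2.3529 /hr


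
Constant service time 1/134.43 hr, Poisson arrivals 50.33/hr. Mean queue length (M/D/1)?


ρ = 50.33/134.43 = 0.3744
M/D/1: Lq = ρ²/(2(1−ρ)) = 0.1402/(2·0.6256) = 0.11203

Final: 0.11203


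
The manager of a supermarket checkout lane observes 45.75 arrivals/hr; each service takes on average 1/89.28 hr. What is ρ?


ρ = λ/μ = 45.75/89.28 = 0.5124

Final: 0.5124


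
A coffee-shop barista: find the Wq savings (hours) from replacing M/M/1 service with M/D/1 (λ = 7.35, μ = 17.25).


ρ = 7.35/17.25 = 0.4261
Wq(M/M/1) = ρ/(μ−λ) = 0.4261/9.90 = 0.04304 hr
Wq(M/D/1) = ρ/(2(μ−λ)) = 0.02152 hr
Savings = 0.04304 − 0.02152 = 0.02152 hr

Final: 0.02152 hr


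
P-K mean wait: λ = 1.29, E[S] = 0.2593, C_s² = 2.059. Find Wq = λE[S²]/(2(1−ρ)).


ρ = λ·E[S] = 1.29·0.2593 = 0.3345
E[S²] = E[S]²(1+C_s²) = 0.2593²·(1+2.059) = 0.205676
Wq = λ·E[S²]/(2(1−ρ)) = 1.29·0.205676/(2·0.6655) = 0.19934 hr

Final: 0.19934 hr


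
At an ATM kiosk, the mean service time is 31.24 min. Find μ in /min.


μ = 1/(service time) in consistent units.
1 minute = 1 min, so μ = 1/31.24 = 0.03201 per minute

Final: 0.03201 /min


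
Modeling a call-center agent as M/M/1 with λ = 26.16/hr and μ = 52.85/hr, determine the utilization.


ρ = λ/μ = 26.16/52.85 = 0.4950

Final: 0.4950


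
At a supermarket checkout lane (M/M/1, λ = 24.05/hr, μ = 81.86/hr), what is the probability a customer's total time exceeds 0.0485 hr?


W ~ Exponential(μ−λ) for M/M/1.
μ − λ = 81.86 − 24.05 = 57.8100
P(W > t) = e^{−(μ−λ)t} = e^{−2.8038} = 0.060580

Final: 0.060580


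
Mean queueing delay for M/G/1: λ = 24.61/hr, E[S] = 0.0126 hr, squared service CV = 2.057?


ρ = λ·E[S] = 24.61·0.0126 = 0.3101
E[S²] = E[S]²(1+C_s²) = 0.0126²·(1+2.057) = 0.0004853
Wq = λ·E[S²]/(2(1−ρ)) = 24.61·0.0004853/(2·0.6899) = 0.008656 hr

Final: 0.008656 hr


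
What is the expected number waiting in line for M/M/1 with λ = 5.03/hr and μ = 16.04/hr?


ρ = 5.03/16.04 = 0.3136
Lq = ρ²/(1−ρ) = 0.09834/0.6864 = 0.1433

Final: 0.1433


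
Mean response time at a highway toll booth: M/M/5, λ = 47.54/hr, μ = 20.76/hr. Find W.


a = 2.2900; ρ = 0.4580; P₀ = 0.099726
Lq = P₀·a^c·ρ/(c!(1−ρ)²) = 0.08159
Wq = Lq/λ = 0.08159/47.54 = 0.001716 hr
W = Wq + 1/μ = 0.001716 + 0.04817 = 0.04989 hr

Final: 0.04989 hr


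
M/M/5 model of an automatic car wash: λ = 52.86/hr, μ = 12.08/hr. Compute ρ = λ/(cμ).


ρ = λ/(cμ) = 52.86/(5·12.08) = 52.86/60.40 = 0.8752

Final: 0.8752


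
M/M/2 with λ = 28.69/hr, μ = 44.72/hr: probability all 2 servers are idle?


a = λ/μ = 28.69/44.72 = 0.6415; ρ = a/c = 0.3208
Σ_{k=0}^{1} a^k/k! (terms k=0..1) = 1.00000 + 0.64155 = 1.64155
Tail: a^2/(2!(1−ρ)) = 0.41158/(2·0.6792) = 0.30298
P₀ = 1/(1.64155 + 0.30298) = 1/1.94453 = 0.514264

Final: 0.514264


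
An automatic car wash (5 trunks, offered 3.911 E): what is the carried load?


B(5,3.911) = 0.191095 (Erlang-B)
Carried load = a(1 − B) = 3.911·(1 − 0.191095) = 3.911·0.808905 = 3.1636 E

Final: 3.1636 Erlangs


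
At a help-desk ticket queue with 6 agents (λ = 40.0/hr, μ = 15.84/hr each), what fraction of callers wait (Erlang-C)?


a = λ/μ = 2.5253; ρ = a/6 = 0.4209
P₀ = 0.079557 (from M/M/c formula)
C(c,a) = [a^c/(c!(1−ρ))]·P₀ = [259.31574/(720·0.5791)]·0.079557
= 0.62191·0.079557 = 0.049477

Final: 0.049477


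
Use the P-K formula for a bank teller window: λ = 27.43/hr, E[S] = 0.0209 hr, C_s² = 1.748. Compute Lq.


ρ = λ·E[S] = 27.43·0.0209 = 0.5733
Lq = ρ²(1+C_s²)/(2(1−ρ)) = 0.3287·(1+1.748)/(2·0.4267)
= 0.3287·2.7480/0.8534 = 1.05827

Final: 1.05827


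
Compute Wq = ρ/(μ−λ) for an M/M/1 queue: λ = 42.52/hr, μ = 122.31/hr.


ρ = 42.52/122.31 = 0.3476
Wq = ρ/(μ−λ) = 0.3476/(122.31 − 42.52) = 0.3476/79.79 = 0.004357 hr

Final: 0.004357 hr


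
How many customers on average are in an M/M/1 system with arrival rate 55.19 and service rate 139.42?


ρ = λ/μ = 55.19/139.42 = 0.3959
L = ρ/(1−ρ) = 0.3959/(1 − 0.3959) = 0.3959/0.6041 = 0.6552

Final: 0.6552


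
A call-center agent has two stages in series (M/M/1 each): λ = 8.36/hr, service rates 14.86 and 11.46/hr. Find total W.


Each node sees arrival rate λ = 8.36/hr (tandem ⇒ throughput preserved).
W₁ = 1/(μ₁−λ) = 1/(14.86−8.36) = 0.15385 hr
W₂ = 1/(μ₂−λ) = 1/(11.46−8.36) = 0.32258 hr
W_total = W₁ + W₂ = 0.15385 + 0.32258 = 0.47643 hr

Final: 0.47643 hr


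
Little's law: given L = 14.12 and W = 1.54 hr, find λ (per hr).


λ = L/W = 14.12/1.54 = 9.1688 /hr

Final: 9.1688 /hr


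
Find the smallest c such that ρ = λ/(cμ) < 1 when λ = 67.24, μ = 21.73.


Stability requires cμ > λ ⇔ c > λ/μ.
λ/μ = 67.24/21.73 = 3.0943
Minimum integer c = ⌊3.0943⌋ + 1 = 4
Check: 4·21.73 = 86.92 > 67.24, while 3·21.73 = 65.19 ≤ 67.24

Final: 4 servers


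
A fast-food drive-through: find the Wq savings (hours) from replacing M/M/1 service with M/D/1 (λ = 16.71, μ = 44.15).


ρ = 16.71/44.15 = 0.3785
Wq(M/M/1) = ρ/(μ−λ) = 0.3785/27.44 = 0.01379 hr
Wq(M/D/1) = ρ/(2(μ−λ)) = 0.006897 hr
Savings = 0.01379 − 0.006897 = 0.006897 hr

Final: 0.006897 hr


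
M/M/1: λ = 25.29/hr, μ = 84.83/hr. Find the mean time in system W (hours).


W = 1/(μ−λ) = 1/(84.83 − 25.29) = 1/59.54 = 0.01680 hr

Final: 0.01680 hr


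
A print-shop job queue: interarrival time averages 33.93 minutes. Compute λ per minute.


λ = 1/(interarrival time) in consistent units.
1 minute = 1 min, so λ = 1/33.93 = 0.02947 per minute

Final: 0.02947 /min


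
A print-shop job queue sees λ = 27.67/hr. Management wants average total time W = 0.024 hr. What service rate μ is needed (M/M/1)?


W = 1/(μ−λ) ⇒ μ − λ = 1/W = 1/0.024 = 41.6667
μ = λ + 1/W = 27.67 + 41.6667 = 69.3367 per hr

Final: 69.3367 /hr


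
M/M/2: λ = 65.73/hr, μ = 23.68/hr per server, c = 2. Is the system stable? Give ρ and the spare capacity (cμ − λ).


Total capacity cμ = 2·23.68 = 47.36/hr
ρ = λ/(cμ) = 65.73/47.36 = 1.3879
Stable ⇔ ρ < 1: NO
Spare capacity = cμ − λ = 47.36 − 65.73 = -18.37/hr

Final: ρ = 1.3879; unstable; margin = -18.37/hr


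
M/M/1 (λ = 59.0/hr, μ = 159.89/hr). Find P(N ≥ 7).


ρ = 59.0/159.89 = 0.3690
P(N ≥ n) = ρ^n = 0.3690^7 = 0.0009316

Final: 0.0009316


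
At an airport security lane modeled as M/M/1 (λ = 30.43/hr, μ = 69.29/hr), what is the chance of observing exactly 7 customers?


ρ = 30.43/69.29 = 0.4392
P_n = (1−ρ)·ρ^n = (1 − 0.4392)·0.4392^7 = 0.5608·0.003151 = 0.001767

Final: 0.001767


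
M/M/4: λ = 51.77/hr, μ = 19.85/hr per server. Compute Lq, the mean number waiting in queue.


a = λ/μ = 2.6081; ρ = a/4 = 0.6520
P₀ = 0.064493
Lq = P₀·a^c·ρ / (c!·(1−ρ)²) = 0.064493·46.26692·0.6520/(24·0.12109)
= 0.66943

Final: 0.66943


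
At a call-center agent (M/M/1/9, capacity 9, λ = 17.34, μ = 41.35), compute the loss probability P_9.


ρ = λ/μ = 17.34/41.35 = 0.4193
P_K = (1−ρ)ρ^K/(1−ρ^(K+1)) = (0.5807·0.0004010)/(1 − 0.0001682)
= 0.0002329/0.999832 = 0.0002329

Final: 0.0002329


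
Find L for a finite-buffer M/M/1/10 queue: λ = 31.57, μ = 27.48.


ρ = 31.57/27.48 = 1.1488
L = ρ[1 − (K+1)ρ^K + Kρ^(K+1)] / [(1−ρ)(1−ρ^(K+1))]
Numerator: 1.1488·(1 − 11·4.004779 + 10·4.600832) = 3.395676
Denominator: (-0.1488)·(-3.600832) = 0.535932
L = 3.395676/0.535932 = 6.3360

Final: 6.3360


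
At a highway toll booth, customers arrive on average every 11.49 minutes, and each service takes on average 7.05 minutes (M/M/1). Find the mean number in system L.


λ = 60/11.49 = 5.2219 /hr
μ = 60/7.05 = 8.5106 /hr
ρ = λ/μ = 5.2219/8.5106 = 0.6136
L = ρ/(1−ρ) = 0.6136/0.3864 = 1.5878

Final: 1.5878


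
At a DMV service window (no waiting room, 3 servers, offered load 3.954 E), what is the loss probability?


B(c,a) = (a^c/c!) / Σ_{k=0}^{c} a^k/k!
a^3/3! = 10.302882
Σ terms (k=0..3): 1.00000 + 3.95400 + 7.81706 + 10.30288 = 23.073940
B = 10.302882/23.073940 = 0.446516

Final: 0.446516


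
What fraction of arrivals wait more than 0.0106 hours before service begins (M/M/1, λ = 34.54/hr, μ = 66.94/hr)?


ρ = 34.54/66.94 = 0.5160
P(Wq > t) = ρ·e^{−(μ−λ)t} = 0.5160·e^{−0.3434}
= 0.5160·0.709326 = 0.366001

Final: 0.366001


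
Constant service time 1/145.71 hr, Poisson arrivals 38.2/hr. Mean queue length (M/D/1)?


ρ = 38.2/145.71 = 0.2622
M/D/1: Lq = ρ²/(2(1−ρ)) = 0.06873/(2·0.7378) = 0.04658

Final: 0.04658


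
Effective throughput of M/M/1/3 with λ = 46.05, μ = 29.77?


ρ = 1.5469; P_K = (1−ρ)ρ^3/(1−ρ^4) = 0.428344
λ_eff = λ(1 − P_K) = 46.05·(1 − 0.428344) = 46.05·0.571656 = 26.3248 /hr

Final: 26.3248 /hr


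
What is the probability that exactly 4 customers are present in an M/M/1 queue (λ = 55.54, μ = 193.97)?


ρ = 55.54/193.97 = 0.2863
P_n = (1−ρ)·ρ^n = (1 − 0.2863)·0.2863^4 = 0.7137·0.006722 = 0.004797

Final: 0.004797


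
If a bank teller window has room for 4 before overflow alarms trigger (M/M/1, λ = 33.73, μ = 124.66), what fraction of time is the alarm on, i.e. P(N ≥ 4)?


ρ = 33.73/124.66 = 0.2706
P(N ≥ n) = ρ^n = 0.2706^4 = 0.005360

Final: 0.005360


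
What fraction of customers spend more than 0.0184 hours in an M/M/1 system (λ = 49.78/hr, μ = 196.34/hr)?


W ~ Exponential(μ−λ) for M/M/1.
μ − λ = 196.34 − 49.78 = 146.5600
P(W > t) = e^{−(μ−λ)t} = e^{−2.6967} = 0.067427

Final: 0.067427


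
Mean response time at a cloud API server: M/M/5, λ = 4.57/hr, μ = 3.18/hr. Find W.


a = 1.4371; ρ = 0.2874; P₀ = 0.237314
Lq = P₀·a^c·ρ/(c!(1−ρ)²) = 0.006862
Wq = Lq/λ = 0.006862/4.57 = 0.001501 hr
W = Wq + 1/μ = 0.001501 + 0.31447 = 0.31597 hr

Final: 0.31597 hr


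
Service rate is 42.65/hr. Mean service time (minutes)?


Mean service time = 1/μ = 1/42.65 hour = 0.02345 hour
In minutes: 0.02345 × 60 = 1.4068 min

Final: 1.4068 min


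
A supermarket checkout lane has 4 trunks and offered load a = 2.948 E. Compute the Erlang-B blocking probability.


B(c,a) = (a^c/c!) / Σ_{k=0}^{c} a^k/k!
a^4/4! = 3.147014
Σ terms (k=0..4): 1.00000 + 2.94800 + 4.34535 + 4.27003 + 3.14701 = 15.710399
B = 3.147014/15.710399 = 0.200314

Final: 0.200314


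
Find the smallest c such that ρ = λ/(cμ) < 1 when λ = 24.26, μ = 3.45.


Stability requires cμ > λ ⇔ c > λ/μ.
λ/μ = 24.26/3.45 = 7.0319
Minimum integer c = ⌊7.0319⌋ + 1 = 8
Check: 8·3.45 = 27.60 > 24.26, while 7·3.45 = 24.15 ≤ 24.26

Final: 8 servers


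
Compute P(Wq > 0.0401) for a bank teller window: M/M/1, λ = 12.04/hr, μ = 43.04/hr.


ρ = 12.04/43.04 = 0.2797
P(Wq > t) = ρ·e^{−(μ−λ)t} = 0.2797·e^{−1.2431}
= 0.2797·0.288489 = 0.080702

Final: 0.080702


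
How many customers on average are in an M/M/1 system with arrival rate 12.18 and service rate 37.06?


ρ = λ/μ = 12.18/37.06 = 0.3287
L = ρ/(1−ρ) = 0.3287/(1 − 0.3287) = 0.3287/0.6713 = 0.4895

Final: 0.4895


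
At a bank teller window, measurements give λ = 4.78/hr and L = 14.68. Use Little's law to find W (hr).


W = L/λ = 14.68/4.78 = 3.0711 hr

Final: 3.0711 hr


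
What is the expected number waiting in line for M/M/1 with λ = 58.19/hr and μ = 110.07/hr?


ρ = 58.19/110.07 = 0.5287
Lq = ρ²/(1−ρ) = 0.2795/0.4713 = 0.5930

Final: 0.5930


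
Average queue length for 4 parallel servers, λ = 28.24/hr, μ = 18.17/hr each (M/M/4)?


a = λ/μ = 1.5542; ρ = a/4 = 0.3886
P₀ = 0.208972
Lq = P₀·a^c·ρ / (c!·(1−ρ)²) = 0.208972·5.83498·0.3886/(24·0.37387)
= 0.05280

Final: 0.05280


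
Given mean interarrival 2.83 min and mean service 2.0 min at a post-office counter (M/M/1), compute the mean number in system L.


λ = 60/2.83 = 21.2014 /hr
μ = 60/2.0 = 30.0000 /hr
ρ = λ/μ = 21.2014/30.0000 = 0.7067
L = ρ/(1−ρ) = 0.7067/0.2933 = 2.4096

Final: 2.4096


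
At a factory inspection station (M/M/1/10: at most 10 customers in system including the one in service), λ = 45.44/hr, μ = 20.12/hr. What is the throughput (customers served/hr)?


ρ = 2.2584; P_K = (1−ρ)ρ^10/(1−ρ^11) = 0.557290
λ_eff = λ(1 − P_K) = 45.44·(1 − 0.557290) = 45.44·0.442710 = 20.1168 /hr

Final: 20.1168 /hr


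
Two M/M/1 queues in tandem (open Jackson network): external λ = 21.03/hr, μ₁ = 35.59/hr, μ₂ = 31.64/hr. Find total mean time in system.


Each node sees arrival rate λ = 21.03/hr (tandem ⇒ throughput preserved).
W₁ = 1/(μ₁−λ) = 1/(35.59−21.03) = 0.06868 hr
W₂ = 1/(μ₂−λ) = 1/(31.64−21.03) = 0.09425 hr
W_total = W₁ + W₂ = 0.06868 + 0.09425 = 0.16293 hr

Final: 0.16293 hr


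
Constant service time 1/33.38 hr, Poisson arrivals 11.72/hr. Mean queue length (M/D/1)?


ρ = 11.72/33.38 = 0.3511
M/D/1: Lq = ρ²/(2(1−ρ)) = 0.1233/(2·0.6489) = 0.09499

Final: 0.09499


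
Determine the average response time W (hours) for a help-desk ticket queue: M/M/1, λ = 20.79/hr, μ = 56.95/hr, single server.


W = 1/(μ−λ) = 1/(56.95 − 20.79) = 1/36.16 = 0.02765 hr

Final: 0.02765 hr


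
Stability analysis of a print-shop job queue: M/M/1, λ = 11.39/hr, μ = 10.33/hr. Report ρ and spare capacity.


Total capacity cμ = 1·10.33 = 10.33/hr
ρ = λ/(cμ) = 11.39/10.33 = 1.1026
Stable ⇔ ρ < 1: NO
Spare capacity = cμ − λ = 10.33 − 11.39 = -1.06/hr

Final: ρ = 1.1026; unstable; margin = -1.06/hr


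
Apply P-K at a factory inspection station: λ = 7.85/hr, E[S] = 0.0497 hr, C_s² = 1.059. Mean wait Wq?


ρ = λ·E[S] = 7.85·0.0497 = 0.3901
E[S²] = E[S]²(1+C_s²) = 0.0497²·(1+1.059) = 0.005086
Wq = λ·E[S²]/(2(1−ρ)) = 7.85·0.005086/(2·0.6099) = 0.03273 hr

Final: 0.03273 hr


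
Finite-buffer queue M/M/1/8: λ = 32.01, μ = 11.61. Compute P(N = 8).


ρ = λ/μ = 32.01/11.61 = 2.7571
P_K = (1−ρ)ρ^K/(1−ρ^(K+1)) = (-1.7571·3339.086235)/(1 − 9206.214503)
= -5867.128268/-9205.214503 = 0.637370

Final: 0.637370


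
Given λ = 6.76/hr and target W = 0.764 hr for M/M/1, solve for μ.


W = 1/(μ−λ) ⇒ μ − λ = 1/W = 1/0.764 = 1.3089
μ = λ + 1/W = 6.76 + 1.3089 = 8.0689 per hr

Final: 8.0689 /hr


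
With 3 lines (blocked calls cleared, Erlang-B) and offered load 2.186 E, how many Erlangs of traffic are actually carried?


B(3,2.186) = 0.237962 (Erlang-B)
Carried load = a(1 − B) = 2.186·(1 − 0.237962) = 2.186·0.762038 = 1.6658 E

Final: 1.6658 Erlangs


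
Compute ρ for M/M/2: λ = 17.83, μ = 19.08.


ρ = λ/(cμ) = 17.83/(2·19.08) = 17.83/38.16 = 0.4672

Final: 0.4672


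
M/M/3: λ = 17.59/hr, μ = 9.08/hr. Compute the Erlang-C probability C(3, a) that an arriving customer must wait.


a = λ/μ = 1.9372; ρ = a/3 = 0.6457
P₀ = 0.121448 (from M/M/c formula)
C(c,a) = [a^c/(c!(1−ρ))]·P₀ = [7.27009/(6·0.3543)]·0.121448
= 3.42033·0.121448 = 0.415393

Final: 0.415393


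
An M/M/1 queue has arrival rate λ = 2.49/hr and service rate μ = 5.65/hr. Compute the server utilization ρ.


ρ = λ/μ = 2.49/5.65 = 0.4407

Final: 0.4407


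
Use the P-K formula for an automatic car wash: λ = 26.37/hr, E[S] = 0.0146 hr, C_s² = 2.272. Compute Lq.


ρ = λ·E[S] = 26.37·0.0146 = 0.3850
Lq = ρ²(1+C_s²)/(2(1−ρ)) = 0.1482·(1+2.272)/(2·0.6150)
= 0.1482·3.2720/1.2300 = 0.39431

Final: 0.39431


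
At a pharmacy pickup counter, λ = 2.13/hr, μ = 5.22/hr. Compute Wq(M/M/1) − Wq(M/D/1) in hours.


ρ = 2.13/5.22 = 0.4080
Wq(M/M/1) = ρ/(μ−λ) = 0.4080/3.09 = 0.13205 hr
Wq(M/D/1) = ρ/(2(μ−λ)) = 0.06603 hr
Savings = 0.13205 − 0.06603 = 0.06603 hr

Final: 0.06603 hr


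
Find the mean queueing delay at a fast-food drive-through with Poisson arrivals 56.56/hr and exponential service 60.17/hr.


ρ = 56.56/60.17 = 0.9400
Wq = ρ/(μ−λ) = 0.9400/(60.17 − 56.56) = 0.9400/3.61 = 0.2604 hr

Final: 0.2604 hr


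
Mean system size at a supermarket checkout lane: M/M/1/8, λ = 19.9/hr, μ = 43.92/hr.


ρ = 19.9/43.92 = 0.4531
L = ρ[1 − (K+1)ρ^K + Kρ^(K+1)] / [(1−ρ)(1−ρ^(K+1))]
Numerator: 0.4531·(1 − 9·0.001776 + 8·0.0008049) = 0.448770
Denominator: (0.5469)·(0.999195) = 0.546463
L = 0.448770/0.546463 = 0.8212

Final: 0.8212


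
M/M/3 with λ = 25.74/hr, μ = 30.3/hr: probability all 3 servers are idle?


a = λ/μ = 25.74/30.3 = 0.8495; ρ = a/c = 0.2832
Σ_{k=0}^{2} a^k/k! (terms k=0..2) = 1.00000 + 0.84950 + 0.36083 = 2.21033
Tail: a^3/(3!(1−ρ)) = 0.61305/(6·0.7168) = 0.14254
P₀ = 1/(2.21033 + 0.14254) = 1/2.35287 = 0.425013

Final: 0.425013


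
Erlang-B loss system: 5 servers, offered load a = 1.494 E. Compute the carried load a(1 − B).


B(5,1.494) = 0.013984 (Erlang-B)
Carried load = a(1 − B) = 1.494·(1 − 0.013984) = 1.494·0.986016 = 1.4731 E

Final: 1.4731 Erlangs


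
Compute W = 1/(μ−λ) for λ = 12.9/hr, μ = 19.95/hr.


W = 1/(μ−λ) = 1/(19.95 − 12.9) = 1/7.05 = 0.1418 hr

Final: 0.1418 hr


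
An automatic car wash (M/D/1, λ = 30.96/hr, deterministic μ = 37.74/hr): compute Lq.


ρ = 30.96/37.74 = 0.8203
M/D/1: Lq = ρ²/(2(1−ρ)) = 0.6730/(2·0.1797) = 1.87301

Final: 1.87301


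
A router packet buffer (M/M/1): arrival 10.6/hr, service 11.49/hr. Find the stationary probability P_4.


ρ = 10.6/11.49 = 0.9225
P_n = (1−ρ)·ρ^n = (1 − 0.9225)·0.9225^4 = 0.07746·0.724341 = 0.056107

Final: 0.056107


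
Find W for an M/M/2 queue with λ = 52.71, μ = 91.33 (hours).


a = 0.5771; ρ = 0.2886; P₀ = 0.552109
Lq = P₀·a^c·ρ/(c!(1−ρ)²) = 0.05242
Wq = Lq/λ = 0.05242/52.71 = 0.0009946 hr
W = Wq + 1/μ = 0.0009946 + 0.01095 = 0.01194 hr

Final: 0.01194 hr


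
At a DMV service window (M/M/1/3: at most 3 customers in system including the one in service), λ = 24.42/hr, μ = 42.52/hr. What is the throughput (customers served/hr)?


ρ = 0.5743; P_K = (1−ρ)ρ^3/(1−ρ^4) = 0.090483
λ_eff = λ(1 − P_K) = 24.42·(1 − 0.090483) = 24.42·0.909517 = 22.2104 /hr

Final: 22.2104 /hr


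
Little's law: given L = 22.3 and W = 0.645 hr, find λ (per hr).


λ = L/W = 22.3/0.645 = 34.5736 /hr

Final: 34.5736 /hr


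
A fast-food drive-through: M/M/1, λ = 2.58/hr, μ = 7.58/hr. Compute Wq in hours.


ρ = 2.58/7.58 = 0.3404
Wq = ρ/(μ−λ) = 0.3404/(7.58 − 2.58) = 0.3404/5.00 = 0.06807 hr

Final: 0.06807 hr


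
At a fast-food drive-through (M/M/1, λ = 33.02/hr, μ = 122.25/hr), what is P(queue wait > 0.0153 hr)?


ρ = 33.02/122.25 = 0.2701
P(Wq > t) = ρ·e^{−(μ−λ)t} = 0.2701·e^{−1.3652}
= 0.2701·0.255325 = 0.068964

Final: 0.068964


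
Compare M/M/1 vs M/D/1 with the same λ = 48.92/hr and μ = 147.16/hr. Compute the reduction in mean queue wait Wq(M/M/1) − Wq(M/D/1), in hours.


ρ = 48.92/147.16 = 0.3324
Wq(M/M/1) = ρ/(μ−λ) = 0.3324/98.24 = 0.003384 hr
Wq(M/D/1) = ρ/(2(μ−λ)) = 0.001692 hr
Savings = 0.003384 − 0.001692 = 0.001692 hr

Final: 0.001692 hr


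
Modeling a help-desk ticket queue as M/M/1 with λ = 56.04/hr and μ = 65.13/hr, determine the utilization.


ρ = λ/μ = 56.04/65.13 = 0.8604

Final: 0.8604


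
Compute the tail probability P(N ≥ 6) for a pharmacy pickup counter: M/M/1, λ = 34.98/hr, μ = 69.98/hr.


ρ = 34.98/69.98 = 0.4999
P(N ≥ n) = ρ^n = 0.4999^6 = 0.015598

Final: 0.015598


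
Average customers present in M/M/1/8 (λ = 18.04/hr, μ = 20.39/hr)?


ρ = 18.04/20.39 = 0.8847
L = ρ[1 − (K+1)ρ^K + Kρ^(K+1)] / [(1−ρ)(1−ρ^(K+1))]
Numerator: 0.8847·(1 − 9·0.375452 + 8·0.332180) = 0.246290
Denominator: (0.1153)·(0.667820) = 0.076968
L = 0.246290/0.076968 = 3.1999

Final: 3.1999


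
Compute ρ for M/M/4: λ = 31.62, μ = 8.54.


ρ = λ/(cμ) = 31.62/(4·8.54) = 31.62/34.16 = 0.9256

Final: 0.9256


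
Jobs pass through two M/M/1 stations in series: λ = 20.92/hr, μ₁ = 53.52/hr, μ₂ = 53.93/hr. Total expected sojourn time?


Each node sees arrival rate λ = 20.92/hr (tandem ⇒ throughput preserved).
W₁ = 1/(μ₁−λ) = 1/(53.52−20.92) = 0.03067 hr
W₂ = 1/(μ₂−λ) = 1/(53.93−20.92) = 0.03029 hr
W_total = W₁ + W₂ = 0.03067 + 0.03029 = 0.06097 hr

Final: 0.06097 hr


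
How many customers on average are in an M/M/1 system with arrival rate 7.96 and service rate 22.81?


ρ = λ/μ = 7.96/22.81 = 0.3490
L = ρ/(1−ρ) = 0.3490/(1 − 0.3490) = 0.3490/0.6510 = 0.5360

Final: 0.5360


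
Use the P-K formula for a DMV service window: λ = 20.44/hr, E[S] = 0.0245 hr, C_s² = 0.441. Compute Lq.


ρ = λ·E[S] = 20.44·0.0245 = 0.5008
Lq = ρ²(1+C_s²)/(2(1−ρ)) = 0.2508·(1+0.441)/(2·0.4992)
= 0.2508·1.4410/0.9984 = 0.36194

Final: 0.36194


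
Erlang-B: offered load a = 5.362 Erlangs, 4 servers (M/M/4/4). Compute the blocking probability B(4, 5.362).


B(c,a) = (a^c/c!) / Σ_{k=0}^{c} a^k/k!
a^4/4! = 34.442605
Σ terms (k=0..4): 1.00000 + 5.36200 + 14.37552 + 25.69385 + 34.44261 = 80.873977
B = 34.442605/80.873977 = 0.425880

Final: 0.425880


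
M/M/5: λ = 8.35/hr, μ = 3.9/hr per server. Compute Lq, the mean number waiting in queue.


a = λ/μ = 2.1410; ρ = a/5 = 0.4282
P₀ = 0.116279
Lq = P₀·a^c·ρ / (c!·(1−ρ)²) = 0.116279·44.98931·0.4282/(120·0.32695)
= 0.05710

Final: 0.05710


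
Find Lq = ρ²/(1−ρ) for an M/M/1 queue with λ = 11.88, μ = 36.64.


ρ = 11.88/36.64 = 0.3242
Lq = ρ²/(1−ρ) = 0.1051/0.6758 = 0.1556

Final: 0.1556


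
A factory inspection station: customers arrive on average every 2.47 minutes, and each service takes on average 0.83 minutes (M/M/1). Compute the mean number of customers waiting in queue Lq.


λ = 60/2.47 = 24.2915 /hr
μ = 60/0.83 = 72.2892 /hr
ρ = λ/μ = 24.2915/72.2892 = 0.3360
Lq = ρ²/(1−ρ) = 0.1129/0.6640 = 0.1701

Final: 0.1701


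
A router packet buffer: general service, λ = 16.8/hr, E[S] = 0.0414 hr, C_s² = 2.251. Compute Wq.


ρ = λ·E[S] = 16.8·0.0414 = 0.6955
E[S²] = E[S]²(1+C_s²) = 0.0414²·(1+2.251) = 0.005572
Wq = λ·E[S²]/(2(1−ρ)) = 16.8·0.005572/(2·0.3045) = 0.15372 hr

Final: 0.15372 hr


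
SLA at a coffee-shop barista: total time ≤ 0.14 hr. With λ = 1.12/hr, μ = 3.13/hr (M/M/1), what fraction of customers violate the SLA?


W ~ Exponential(μ−λ) for M/M/1.
μ − λ = 3.13 − 1.12 = 2.0100
P(W > t) = e^{−(μ−λ)t} = e^{−0.2814} = 0.754726

Final: 0.754726


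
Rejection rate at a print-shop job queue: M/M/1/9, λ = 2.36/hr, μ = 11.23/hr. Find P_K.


ρ = λ/μ = 2.36/11.23 = 0.2102
P_K = (1−ρ)ρ^K/(1−ρ^(K+1)) = (0.7898·0.0000007994)/(1 − 0.0000001680)
= 0.0000006314/1.000000 = 0.0000006314

Final: 0.0000006314


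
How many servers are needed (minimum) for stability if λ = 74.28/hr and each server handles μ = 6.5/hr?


Stability requires cμ > λ ⇔ c > λ/μ.
λ/μ = 74.28/6.5 = 11.4277
Minimum integer c = ⌊11.4277⌋ + 1 = 12
Check: 12·6.5 = 78.00 > 74.28, while 11·6.5 = 71.50 ≤ 74.28

Final: 12 servers


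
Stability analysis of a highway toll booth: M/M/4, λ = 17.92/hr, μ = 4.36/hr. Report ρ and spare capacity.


Total capacity cμ = 4·4.36 = 17.44/hr
ρ = λ/(cμ) = 17.92/17.44 = 1.0275
Stable ⇔ ρ < 1: NO
Spare capacity = cμ − λ = 17.44 − 17.92 = -0.48/hr

Final: ρ = 1.0275; unstable; margin = -0.48/hr


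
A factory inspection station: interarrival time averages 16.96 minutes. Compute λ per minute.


λ = 1/(interarrival time) in consistent units.
1 minute = 1 min, so λ = 1/16.96 = 0.05896 per minute

Final: 0.05896 /min


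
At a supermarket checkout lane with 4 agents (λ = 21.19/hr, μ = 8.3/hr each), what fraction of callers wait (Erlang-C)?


a = λ/μ = 2.5530; ρ = a/4 = 0.6383
P₀ = 0.069068 (from M/M/c formula)
C(c,a) = [a^c/(c!(1−ρ))]·P₀ = [42.48264/(24·0.3617)]·0.069068
= 4.89323·0.069068 = 0.337964

Final: 0.337964


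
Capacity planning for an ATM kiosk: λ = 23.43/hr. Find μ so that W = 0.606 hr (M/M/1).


W = 1/(μ−λ) ⇒ μ − λ = 1/W = 1/0.606 = 1.6502
μ = λ + 1/W = 23.43 + 1.6502 = 25.0802 per hr

Final: 25.0802 /hr


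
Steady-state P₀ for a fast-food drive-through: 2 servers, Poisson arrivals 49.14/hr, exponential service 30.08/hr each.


a = λ/μ = 49.14/30.08 = 1.6336; ρ = a/c = 0.8168
Σ_{k=0}^{1} a^k/k! (terms k=0..1) = 1.00000 + 1.63364 = 2.63364
Tail: a^2/(2!(1−ρ)) = 2.66879/(2·0.1832) = 7.28469
P₀ = 1/(2.63364 + 7.28469) = 1/9.91833 = 0.100823

Final: 0.100823


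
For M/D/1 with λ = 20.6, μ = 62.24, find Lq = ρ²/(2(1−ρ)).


ρ = 20.6/62.24 = 0.3310
M/D/1: Lq = ρ²/(2(1−ρ)) = 0.1095/(2·0.6690) = 0.08187

Final: 0.08187


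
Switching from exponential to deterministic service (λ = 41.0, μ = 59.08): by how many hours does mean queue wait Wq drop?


ρ = 41.0/59.08 = 0.6940
Wq(M/M/1) = ρ/(μ−λ) = 0.6940/18.08 = 0.03838 hr
Wq(M/D/1) = ρ/(2(μ−λ)) = 0.01919 hr
Savings = 0.03838 − 0.01919 = 0.01919 hr

Final: 0.01919 hr


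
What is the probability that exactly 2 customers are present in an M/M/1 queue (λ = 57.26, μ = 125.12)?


ρ = 57.26/125.12 = 0.4576
P_n = (1−ρ)·ρ^n = (1 − 0.4576)·0.4576^2 = 0.5424·0.209435 = 0.113589

Final: 0.113589


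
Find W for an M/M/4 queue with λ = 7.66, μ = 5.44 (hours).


a = 1.4081; ρ = 0.3520; P₀ = 0.242864
Lq = P₀·a^c·ρ/(c!(1−ρ)²) = 0.03335
Wq = Lq/λ = 0.03335/7.66 = 0.004354 hr
W = Wq + 1/μ = 0.004354 + 0.18382 = 0.18818 hr

Final: 0.18818 hr


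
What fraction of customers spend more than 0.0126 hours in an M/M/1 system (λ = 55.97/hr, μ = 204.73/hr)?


W ~ Exponential(μ−λ) for M/M/1.
μ − λ = 204.73 − 55.97 = 148.7600
P(W > t) = e^{−(μ−λ)t} = e^{−1.8744} = 0.153451

Final: 0.153451


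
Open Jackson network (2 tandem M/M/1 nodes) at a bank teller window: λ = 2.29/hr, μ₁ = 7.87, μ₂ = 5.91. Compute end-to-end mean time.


Each node sees arrival rate λ = 2.29/hr (tandem ⇒ throughput preserved).
W₁ = 1/(μ₁−λ) = 1/(7.87−2.29) = 0.17921 hr
W₂ = 1/(μ₂−λ) = 1/(5.91−2.29) = 0.27624 hr
W_total = W₁ + W₂ = 0.17921 + 0.27624 = 0.45545 hr

Final: 0.45545 hr


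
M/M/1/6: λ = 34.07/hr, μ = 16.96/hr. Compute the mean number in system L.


ρ = 34.07/16.96 = 2.0088
L = ρ[1 − (K+1)ρ^K + Kρ^(K+1)] / [(1−ρ)(1−ρ^(K+1))]
Numerator: 2.0088·(1 − 7·65.716998 + 6·132.015219) = 669.090462
Denominator: (-1.0088)·(-131.015219) = 132.173962
L = 669.090462/132.173962 = 5.0622

Final: 5.0622


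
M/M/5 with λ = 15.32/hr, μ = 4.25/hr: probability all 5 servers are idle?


a = λ/μ = 15.32/4.25 = 3.6047; ρ = a/c = 0.7209
Σ_{k=0}^{4} a^k/k! (terms k=0..4) = 1.00000 + 3.60471 + 6.49695 + 7.80653 + 7.03506 = 25.94326
Tail: a^5/(5!(1−ρ)) = 608.62414/(120·0.2791) = 18.17491
P₀ = 1/(25.94326 + 18.17491) = 1/44.11816 = 0.022666

Final: 0.022666


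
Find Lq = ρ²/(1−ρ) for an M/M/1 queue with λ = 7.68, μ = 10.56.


ρ = 7.68/10.56 = 0.7273
Lq = ρ²/(1−ρ) = 0.5289/0.2727 = 1.9394

Final: 1.9394


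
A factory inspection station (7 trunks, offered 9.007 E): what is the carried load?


B(7,9.007) = 0.361937 (Erlang-B)
Carried load = a(1 − B) = 9.007·(1 − 0.361937) = 9.007·0.638063 = 5.7470 E

Final: 5.7470 Erlangs


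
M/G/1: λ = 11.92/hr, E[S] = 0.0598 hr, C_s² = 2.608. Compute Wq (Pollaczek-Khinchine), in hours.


ρ = λ·E[S] = 11.92·0.0598 = 0.7128
E[S²] = E[S]²(1+C_s²) = 0.0598²·(1+2.608) = 0.012902
Wq = λ·E[S²]/(2(1−ρ)) = 11.92·0.012902/(2·0.2872) = 0.26777 hr

Final: 0.26777 hr


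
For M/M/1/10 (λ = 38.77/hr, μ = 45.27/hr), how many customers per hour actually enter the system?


ρ = 0.8564; P_K = (1−ρ)ρ^10/(1−ρ^11) = 0.037246
λ_eff = λ(1 − P_K) = 38.77·(1 − 0.037246) = 38.77·0.962754 = 37.3260 /hr

Final: 37.3260 /hr


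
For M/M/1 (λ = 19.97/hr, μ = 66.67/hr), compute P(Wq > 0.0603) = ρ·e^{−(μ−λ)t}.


ρ = 19.97/66.67 = 0.2995
P(Wq > t) = ρ·e^{−(μ−λ)t} = 0.2995·e^{−2.8160}
= 0.2995·0.059844 = 0.017925

Final: 0.017925


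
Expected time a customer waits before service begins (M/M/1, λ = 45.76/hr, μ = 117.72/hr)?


ρ = 45.76/117.72 = 0.3887
Wq = ρ/(μ−λ) = 0.3887/(117.72 − 45.76) = 0.3887/71.96 = 0.005402 hr

Final: 0.005402 hr


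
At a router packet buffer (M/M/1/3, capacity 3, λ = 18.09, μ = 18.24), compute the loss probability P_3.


ρ = λ/μ = 18.09/18.24 = 0.9918
P_K = (1−ρ)ρ^K/(1−ρ^(K+1)) = (0.008224·0.975531)/(1 − 0.967509)
= 0.008022/0.032491 = 0.246912

Final: 0.246912


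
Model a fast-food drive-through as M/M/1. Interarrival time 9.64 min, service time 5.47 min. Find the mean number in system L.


λ = 60/9.64 = 6.2241 /hr
μ = 60/5.47 = 10.9689 /hr
ρ = λ/μ = 6.2241/10.9689 = 0.5674
L = ρ/(1−ρ) = 0.5674/0.4326 = 1.3118

Final: 1.3118


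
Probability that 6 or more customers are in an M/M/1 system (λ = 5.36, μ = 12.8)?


ρ = 5.36/12.8 = 0.4188
P(N ≥ n) = ρ^n = 0.4188^6 = 0.005392

Final: 0.005392


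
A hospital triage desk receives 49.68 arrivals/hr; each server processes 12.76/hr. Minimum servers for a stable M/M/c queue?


Stability requires cμ > λ ⇔ c > λ/μ.
λ/μ = 49.68/12.76 = 3.8934
Minimum integer c = ⌊3.8934⌋ + 1 = 4
Check: 4·12.76 = 51.04 > 49.68, while 3·12.76 = 38.28 ≤ 49.68

Final: 4 servers


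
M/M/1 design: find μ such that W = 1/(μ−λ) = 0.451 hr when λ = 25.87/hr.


W = 1/(μ−λ) ⇒ μ − λ = 1/W = 1/0.451 = 2.2173
μ = λ + 1/W = 25.87 + 2.2173 = 28.0873 per hr

Final: 28.0873 /hr
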